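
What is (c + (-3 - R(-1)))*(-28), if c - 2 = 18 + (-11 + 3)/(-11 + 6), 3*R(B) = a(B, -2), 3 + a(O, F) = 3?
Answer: -2604/5 ≈ -520.80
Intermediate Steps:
a(O, F) = 0 (a(O, F) = -3 + 3 = 0)
R(B) = 0 (R(B) = (⅓)*0 = 0)
c = 108/5 (c = 2 + (18 + (-11 + 3)/(-11 + 6)) = 2 + (18 - 8/(-5)) = 2 + (18 - 8*(-⅕)) = 2 + (18 + 8/5) = 2 + 98/5 = 108/5 ≈ 21.600)
(c + (-3 - R(-1)))*(-28) = (108/5 + (-3 - 1*0))*(-28) = (108/5 + (-3 + 0))*(-28) = (108/5 - 3)*(-28) = (93/5)*(-28) = -2604/5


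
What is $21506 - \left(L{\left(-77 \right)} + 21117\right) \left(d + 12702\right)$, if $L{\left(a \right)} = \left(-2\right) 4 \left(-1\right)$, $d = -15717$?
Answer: $63713381$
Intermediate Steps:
$L{\left(a \right)} = 8$ ($L{\left(a \right)} = \left(-8\right) \left(-1\right) = 8$)
$21506 - \left(L{\left(-77 \right)} + 21117\right) \left(d + 12702\right) = 21506 - \left(8 + 21117\right) \left(-15717 + 12702\right) = 21506 - 21125 \left(-3015\right) = 21506 - -63691875 = 21506 + 63691875 = 63713381$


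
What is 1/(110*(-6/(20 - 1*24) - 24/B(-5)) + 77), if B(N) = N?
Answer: 1/770 ≈ 0.0012987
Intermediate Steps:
1/(110*(-6/(20 - 1*24) - 24/B(-5)) + 77) = 1/(110*(-6/(20 - 1*24) - 24/(-5)) + 77) = 1/(110*(-6/(20 - 24) - 24*(-1/5)) + 77) = 1/(110*(-6/(-4) + 24/5) + 77) = 1/(110*(-6*(-1/4) + 24/5) + 77) = 1/(110*(3/2 + 24/5) + 77) = 1/(110*(63/10) + 77) = 1/(693 + 77) = 1/770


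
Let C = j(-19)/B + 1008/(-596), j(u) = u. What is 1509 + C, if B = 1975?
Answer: 443560444/294275 ≈ 1507.3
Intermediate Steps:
C = -500531/294275 (C = -19/1975 + 1008/(-596) = -19*1/1975 + 1008*(-1/596) = -19/1975 - 252/149 = -500531/294275 ≈ -1.7009)
1509 + C = 1509 - 500531/294275 = 443560444/294275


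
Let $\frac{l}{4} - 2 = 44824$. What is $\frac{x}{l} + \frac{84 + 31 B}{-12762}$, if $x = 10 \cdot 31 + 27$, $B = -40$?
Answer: $\frac{35262703}{381379608} \approx 0.092461$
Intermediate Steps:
$x = 337$ ($x = 310 + 27 = 337$)
$l = 179304$ ($l = 8 + 4 \cdot 44824 = 8 + 179296 = 179304$)
$\frac{x}{l} + \frac{84 + 31 B}{-12762} = \frac{337}{179304} + \frac{84 + 31 \left(-40\right)}{-12762} = 337 \cdot \frac{1}{179304} + \left(84 - 1240\right) \left(- \frac{1}{12762}\right) = \frac{337}{179304} - - \frac{578}{6381} = \frac{337}{179304} + \frac{578}{6381} = \frac{35262703}{381379608}$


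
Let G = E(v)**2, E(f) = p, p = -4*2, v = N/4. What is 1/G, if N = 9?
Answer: 1/64 ≈ 0.015625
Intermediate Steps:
v = 9/4 ≈ 2.2500
p = -8
E(f) = -8
G = 64 (G = (-8)**2 = 64)
1/G = 1/64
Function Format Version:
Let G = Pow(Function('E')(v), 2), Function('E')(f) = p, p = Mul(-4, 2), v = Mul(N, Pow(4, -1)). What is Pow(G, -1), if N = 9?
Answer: Rational(1, 64) ≈ 0.015625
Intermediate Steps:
v = Rational(9, 4) (v = Mul(9, Pow(4, -1)) = Mul(9, Rational(1, 4)) = Rational(9, 4) ≈ 2.2500)
p = -8
Function('E')(f) = -8
G = 64 (G = Pow(-8, 2) = 64)
Pow(G, -1) = Pow(64, -1) = Rational(1, 64)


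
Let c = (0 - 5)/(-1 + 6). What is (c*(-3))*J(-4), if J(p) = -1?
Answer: -3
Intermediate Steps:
c = -1 (c = -5/5 = -5*1/5 = -1)
(c*(-3))*J(-4) = -1*(-3)*(-1) = 3*(-1) = -3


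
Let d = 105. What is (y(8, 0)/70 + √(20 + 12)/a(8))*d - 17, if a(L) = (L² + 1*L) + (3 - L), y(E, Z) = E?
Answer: -5 + 420*√2/67 ≈ 3.8652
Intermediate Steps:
a(L) = 3 + L² (a(L) = (L² + L) + (3 - L) = (L + L²) + (3 - L) = 3 + L²)
(y(8, 0)/70 + √(20 + 12)/a(8))*d - 17 = (8/70 + √(20 + 12)/(3 + 8²))*105 - 17 = (8*(1/70) + √32/(3 + 64))*105 - 17 = (4/35 + (4*√2)/67)*105 - 17 = (4/35 + (4*√2)*(1/67))*105 - 17 = (4/35 + 4*√2/67)*105 - 17 = (12 + 420*√2/67) - 17 = -5 + 420*√2/67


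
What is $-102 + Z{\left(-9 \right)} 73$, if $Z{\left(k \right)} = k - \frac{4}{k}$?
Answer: $- \frac{6539}{9} \approx -726.56$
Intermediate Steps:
$-102 + Z{\left(-9 \right)} 73 = -102 + \left(-9 - \frac{4}{-9}\right) 73 = -102 + \left(-9 - - \frac{4}{9}\right) 73 = -102 + \left(-9 + \frac{4}{9}\right) 73 = -102 - \frac{5621}{9} = - \frac{6539}{9}$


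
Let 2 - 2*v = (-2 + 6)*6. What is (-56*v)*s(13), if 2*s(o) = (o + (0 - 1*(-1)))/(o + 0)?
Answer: 4312/13 ≈ 331.69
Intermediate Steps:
v = -11 (v = 1 - (-2 + 6)*6/2 = 1 - 2*6 = 1 - 1/2*24 = 1 - 12 = -11)
s(o) = (1 + o)/(2*o) (s(o) = ((o + (0 - 1*(-1)))/(o + 0))/2 = ((o + (0 + 1))/o)/2 = ((o + 1)/o)/2 = ((1 + o)/o)/2 = (1 + o)/(2*o))
(-56*v)*s(13) = (-56*(-11))*((1/2)*(1 + 13)/13) = 616*((1/2)*(1/13)*14) = 616*(7/13) = 4312/13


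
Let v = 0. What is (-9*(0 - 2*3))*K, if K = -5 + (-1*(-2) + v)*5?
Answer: 270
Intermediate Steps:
K = 5 (K = -5 + (-1*(-2) + 0)*5 = -5 + (2 + 0)*5 = -5 + 2*5 = -5 + 10 = 5)
(-9*(0 - 2*3))*K = -9*(0 - 2*3)*5 = -9*(0 - 6)*5 = -9*(-6)*5 = 54*5 = 270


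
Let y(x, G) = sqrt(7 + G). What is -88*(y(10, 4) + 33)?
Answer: -2904 - 88*sqrt(11) ≈ -3195.9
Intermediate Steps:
-88*(y(10, 4) + 33) = -88*(sqrt(7 + 4) + 33) = -88*(sqrt(11) + 33) = -88*(33 + sqrt(11)) = -2904 - 88*sqrt(11)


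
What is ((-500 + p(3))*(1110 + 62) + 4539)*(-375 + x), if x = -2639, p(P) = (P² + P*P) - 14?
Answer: 1738393822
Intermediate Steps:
p(P) = -14 + 2*P² (p(P) = (P² + P²) - 14 = 2*P² - 14 = -14 + 2*P²)
((-500 + p(3))*(1110 + 62) + 4539)*(-375 + x) = ((-500 + (-14 + 2*3²))*(1110 + 62) + 4539)*(-375 - 2639) = ((-500 + (-14 + 2*9))*1172 + 4539)*(-3014) = ((-500 + (-14 + 18))*1172 + 4539)*(-3014) = ((-500 + 4)*1172 + 4539)*(-3014) = (-496*1172 + 4539)*(-3014) = (-581312 + 4539)*(-3014) = -576773*(-3014) = 1738393822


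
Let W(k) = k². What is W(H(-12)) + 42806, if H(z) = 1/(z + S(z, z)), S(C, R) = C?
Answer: 24656257/576 ≈ 42806.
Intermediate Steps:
H(z) = 1/(2*z) (H(z) = 1/(z + z) = 1/(2*z))
W(H(-12)) + 42806 = ((½)/(-12))² + 42806 = ((½)*(-1/12))² + 42806 = (-1/24)² + 42806 = 1/576 + 42806 = 24656257/576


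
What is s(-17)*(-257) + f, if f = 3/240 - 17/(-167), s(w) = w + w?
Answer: 116741207/13360 ≈ 8738.1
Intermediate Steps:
s(w) = 2*w
f = 1527/13360 (f = 3*(1/240) - 17*(-1/167) = 1/80 + 17/167 = 1527/13360 ≈ 0.11430)
s(-17)*(-257) + f = (2*(-17))*(-257) + 1527/13360 = -34*(-257) + 1527/13360 = 8738 + 1527/13360 = 116741207/13360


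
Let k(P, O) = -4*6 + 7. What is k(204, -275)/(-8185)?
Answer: 17/8185 ≈ 0.0020770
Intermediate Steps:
k(P, O) = -17 (k(P, O) = -24 + 7 = -17)
k(204, -275)/(-8185) = -17/(-8185) = -17*(-1/8185) = 17/8185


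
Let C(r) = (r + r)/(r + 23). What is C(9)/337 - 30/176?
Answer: -10011/59312 ≈ -0.16879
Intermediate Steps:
C(r) = 2*r/(23 + r) (C(r) = (2*r)/(23 + r) = 2*r/(23 + r))
C(9)/337 - 30/176 = (2*9/(23 + 9))/337 - 30/176 = (2*9/32)*(1/337) - 30*1/176 = (2*9*(1/32))*(1/337) - 15/88 = (9/16)*(1/337) - 15/88 = 9/5392 - 15/88 = -10011/59312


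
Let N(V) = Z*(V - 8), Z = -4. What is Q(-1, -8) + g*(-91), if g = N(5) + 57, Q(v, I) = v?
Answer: -6280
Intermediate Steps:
N(V) = 32 - 4*V (N(V) = -4*(V - 8) = -4*(-8 + V) = 32 - 4*V)
g = 69 (g = (32 - 4*5) + 57 = (32 - 20) + 57 = 12 + 57 = 69)
Q(-1, -8) + g*(-91) = -1 + 69*(-91) = -1 - 6279 = -6280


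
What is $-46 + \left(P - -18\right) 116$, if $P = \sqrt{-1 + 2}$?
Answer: $2158$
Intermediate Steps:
$P = 1$ ($P = \sqrt{1} = 1$)
$-46 + \left(P - -18\right) 116 = -46 + \left(1 - -18\right) 116 = -46 + \left(1 + 18\right) 116 = -46 + 19 \cdot 116 = -46 + 2204 = 2158$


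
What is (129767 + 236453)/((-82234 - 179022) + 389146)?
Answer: 36622/12789 ≈ 2.8636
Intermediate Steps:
(129767 + 236453)/((-82234 - 179022) + 389146) = 366220/(-261256 + 389146) = 366220/127890 = 366220*(1/127890) = 36622/12789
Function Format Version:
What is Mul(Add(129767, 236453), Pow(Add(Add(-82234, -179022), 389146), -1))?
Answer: Rational(36622, 12789) ≈ 2.8636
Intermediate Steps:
Mul(Add(129767, 236453), Pow(Add(Add(-82234, -179022), 389146), -1)) = Mul(366220, Pow(Add(-261256, 389146), -1)) = Mul(366220, Pow(127890, -1)) = Mul(366220, Rational(1, 127890)) = Rational(36622, 12789)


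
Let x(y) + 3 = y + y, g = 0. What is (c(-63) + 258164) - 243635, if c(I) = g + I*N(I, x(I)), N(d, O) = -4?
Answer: 14781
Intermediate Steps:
x(y) = -3 + 2*y (x(y) = -3 + (y + y) = -3 + 2*y)
c(I) = -4*I (c(I) = 0 + I*(-4) = 0 - 4*I = -4*I)
(c(-63) + 258164) - 243635 = (-4*(-63) + 258164) - 243635 = (252 + 258164) - 243635 = 258416 - 243635 = 14781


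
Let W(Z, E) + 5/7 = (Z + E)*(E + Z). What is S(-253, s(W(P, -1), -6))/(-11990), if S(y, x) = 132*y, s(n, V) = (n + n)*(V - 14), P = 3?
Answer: 1518/545 ≈ 2.7853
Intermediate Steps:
W(Z, E) = -5/7 + (E + Z)² (W(Z, E) = -5/7 + (Z + E)*(E + Z) = -5/7 + (E + Z)*(E + Z) = -5/7 + (E + Z)²)
s(n, V) = 2*n*(-14 + V) (s(n, V) = (2*n)*(-14 + V) = 2*n*(-14 + V))
S(-253, s(W(P, -1), -6))/(-11990) = (132*(-253))/(-11990) = -33396*(-1/11990) = 1518/545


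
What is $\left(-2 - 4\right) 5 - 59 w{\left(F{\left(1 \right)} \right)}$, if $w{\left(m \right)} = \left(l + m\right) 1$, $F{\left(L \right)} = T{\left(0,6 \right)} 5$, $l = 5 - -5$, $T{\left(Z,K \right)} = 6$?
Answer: $-2390$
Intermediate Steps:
$l = 10$ ($l = 5 + 5 = 10$)
$F{\left(L \right)} = 30$ ($F{\left(L \right)} = 6 \cdot 5 = 30$)
$w{\left(m \right)} = 10 + m$ ($w{\left(m \right)} = \left(10 + m\right) 1 = 10 + m$)
$\left(-2 - 4\right) 5 - 59 w{\left(F{\left(1 \right)} \right)} = \left(-2 - 4\right) 5 - 59 \left(10 + 30\right) = \left(-6\right) 5 - 2360 = -30 - 2360 = -2390$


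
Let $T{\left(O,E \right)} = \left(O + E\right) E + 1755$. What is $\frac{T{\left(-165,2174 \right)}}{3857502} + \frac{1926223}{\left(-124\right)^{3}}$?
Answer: $\frac{40920145789}{334309358784} \approx 0.1224$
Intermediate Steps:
$T{\left(O,E \right)} = 1755 + E \left(E + O\right)$ ($T{\left(O,E \right)} = \left(E + O\right) E + 1755 = E \left(E + O\right) + 1755 = 1755 + E \left(E + O\right)$)
$\frac{T{\left(-165,2174 \right)}}{3857502} + \frac{1926223}{\left(-124\right)^{3}} = \frac{1755 + 2174^{2} + 2174 \left(-165\right)}{3857502} + \frac{1926223}{\left(-124\right)^{3}} = \left(1755 + 4726276 - 358710\right) \frac{1}{3857502} + \frac{1926223}{-1906624} = 4369321 \cdot \frac{1}{3857502} + 1926223 \left(- \frac{1}{1906624}\right) = \frac{397211}{350682} - \frac{1926223}{1906624} = \frac{40920145789}{334309358784}$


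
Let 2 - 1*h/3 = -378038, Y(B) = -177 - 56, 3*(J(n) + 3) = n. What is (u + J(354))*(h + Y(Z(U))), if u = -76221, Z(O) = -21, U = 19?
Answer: -86295604022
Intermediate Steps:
J(n) = -3 + n/3
Y(B) = -233
h = 1134120 (h = 6 - 3*(-378038) = 6 + 1134114 = 1134120)
(u + J(354))*(h + Y(Z(U))) = (-76221 + (-3 + (⅓)*354))*(1134120 - 233) = (-76221 + (-3 + 118))*1133887 = (-76221 + 115)*1133887 = -76106*1133887 = -86295604022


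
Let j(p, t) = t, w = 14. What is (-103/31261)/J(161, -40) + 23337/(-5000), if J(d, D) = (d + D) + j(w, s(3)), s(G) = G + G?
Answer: -92651835539/19850735000 ≈ -4.6674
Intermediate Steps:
s(G) = 2*G
J(d, D) = 6 + D + d (J(d, D) = (d + D) + 2*3 = (D + d) + 6 = 6 + D + d)
(-103/31261)/J(161, -40) + 23337/(-5000) = (-103/31261)/(6 - 40 + 161) + 23337/(-5000) = -103*1/31261/127 + 23337*(-1/5000) = -103/31261*1/127 - 23337/5000 = -103/3970147 - 23337/5000 = -92651835539/19850735000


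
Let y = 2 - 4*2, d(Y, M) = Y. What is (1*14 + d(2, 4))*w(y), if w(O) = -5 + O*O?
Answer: 496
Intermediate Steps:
y = -6 (y = 2 - 8 = -6)
w(O) = -5 + O²
(1*14 + d(2, 4))*w(y) = (1*14 + 2)*(-5 + (-6)²) = (14 + 2)*(-5 + 36) = 16*31 = 496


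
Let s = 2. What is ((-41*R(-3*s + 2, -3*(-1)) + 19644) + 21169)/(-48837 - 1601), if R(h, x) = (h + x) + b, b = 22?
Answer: -19976/25219 ≈ -0.79210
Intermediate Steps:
R(h, x) = 22 + h + x (R(h, x) = (h + x) + 22 = 22 + h + x)
((-41*R(-3*s + 2, -3*(-1)) + 19644) + 21169)/(-48837 - 1601) = ((-41*(22 + (-3*2 + 2) - 3*(-1)) + 19644) + 21169)/(-48837 - 1601) = ((-41*(22 + (-6 + 2) + 3) + 19644) + 21169)/(-50438) = ((-41*(22 - 4 + 3) + 19644) + 21169)*(-1/50438) = ((-41*21 + 19644) + 21169)*(-1/50438) = ((-861 + 19644) + 21169)*(-1/50438) = (18783 + 21169)*(-1/50438) = 39952*(-1/50438) = -19976/25219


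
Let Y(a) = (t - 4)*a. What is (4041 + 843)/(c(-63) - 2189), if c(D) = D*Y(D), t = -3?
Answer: -1221/7493 ≈ -0.16295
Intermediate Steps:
Y(a) = -7*a (Y(a) = (-3 - 4)*a = -7*a)
c(D) = -7*D² (c(D) = D*(-7*D) = -7*D²)
(4041 + 843)/(c(-63) - 2189) = (4041 + 843)/(-7*(-63)² - 2189) = 4884/(-7*3969 - 2189) = 4884/(-27783 - 2189) = 4884/(-29972) = 4884*(-1/29972) = -1221/7493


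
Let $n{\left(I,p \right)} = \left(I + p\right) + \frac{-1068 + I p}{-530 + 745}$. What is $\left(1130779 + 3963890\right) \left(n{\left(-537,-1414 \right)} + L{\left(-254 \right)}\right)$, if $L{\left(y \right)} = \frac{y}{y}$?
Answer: $\frac{345418558200}{43} \approx 8.033 \cdot 10^{9}$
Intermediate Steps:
$L{\left(y \right)} = 1$
$n{\left(I,p \right)} = - \frac{1068}{215} + I + p + \frac{I p}{215}$ ($n{\left(I,p \right)} = \left(I + p\right) + \frac{-1068 + I p}{215} = \left(I + p\right) + \left(-1068 + I p\right) \frac{1}{215} = \left(I + p\right) + \left(- \frac{1068}{215} + \frac{I p}{215}\right) = - \frac{1068}{215} + I + p + \frac{I p}{215}$)
$\left(1130779 + 3963890\right) \left(n{\left(-537,-1414 \right)} + L{\left(-254 \right)}\right) = \left(1130779 + 3963890\right) \left(\left(- \frac{1068}{215} - 537 - 1414 + \frac{1}{215} \left(-537\right) \left(-1414\right)\right) + 1\right) = 5094669 \left(\left(- \frac{1068}{215} - 537 - 1414 + \frac{759318}{215}\right) + 1\right) = 5094669 \left(\frac{67757}{43} + 1\right) = 5094669 \cdot \frac{67800}{43} = \frac{345418558200}{43}$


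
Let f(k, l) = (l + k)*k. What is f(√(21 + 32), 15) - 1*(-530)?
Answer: 583 + 15*√53 ≈ 692.20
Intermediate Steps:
f(k, l) = k*(k + l) (f(k, l) = (k + l)*k = k*(k + l))
f(√(21 + 32), 15) - 1*(-530) = √(21 + 32)*(√(21 + 32) + 15) - 1*(-530) = √53*(√53 + 15) + 530 = √53*(15 + √53) + 530 = 530 + √53*(15 + √53)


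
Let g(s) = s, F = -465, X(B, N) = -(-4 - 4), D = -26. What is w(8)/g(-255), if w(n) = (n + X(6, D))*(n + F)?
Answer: 7312/255 ≈ 28.674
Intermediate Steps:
X(B, N) = 8 (X(B, N) = -1*(-8) = 8)
w(n) = (-465 + n)*(8 + n) (w(n) = (n + 8)*(n - 465) = (8 + n)*(-465 + n) = (-465 + n)*(8 + n))
w(8)/g(-255) = (-3720 + 8**2 - 457*8)/(-255) = (-3720 + 64 - 3656)*(-1/255) = -7312*(-1/255) = 7312/255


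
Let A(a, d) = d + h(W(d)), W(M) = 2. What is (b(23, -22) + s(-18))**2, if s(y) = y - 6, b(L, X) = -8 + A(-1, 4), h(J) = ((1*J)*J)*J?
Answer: 400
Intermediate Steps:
h(J) = J**3 (h(J) = (J*J)*J = J**2*J = J**3)
A(a, d) = 8 + d (A(a, d) = d + 2**3 = d + 8 = 8 + d)
b(L, X) = 4 (b(L, X) = -8 + (8 + 4) = -8 + 12 = 4)
s(y) = -6 + y
(b(23, -22) + s(-18))**2 = (4 + (-6 - 18))**2 = (4 - 24)**2 = (-20)**2 = 400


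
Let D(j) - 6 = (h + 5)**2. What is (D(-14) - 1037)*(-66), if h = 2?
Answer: 64812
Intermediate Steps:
D(j) = 55 (D(j) = 6 + (2 + 5)**2 = 6 + 7**2 = 6 + 49 = 55)
(D(-14) - 1037)*(-66) = (55 - 1037)*(-66) = -982*(-66) = 64812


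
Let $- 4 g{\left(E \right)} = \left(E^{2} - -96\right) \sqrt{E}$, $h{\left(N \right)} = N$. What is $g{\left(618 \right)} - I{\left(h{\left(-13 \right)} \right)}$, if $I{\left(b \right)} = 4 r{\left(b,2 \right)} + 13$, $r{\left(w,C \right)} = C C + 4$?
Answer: $-45 - 95505 \sqrt{618} \approx -2.3743 \cdot 10^{6}$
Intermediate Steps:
$r{\left(w,C \right)} = 4 + C^{2}$ ($r{\left(w,C \right)} = C^{2} + 4 = 4 + C^{2}$)
$I{\left(b \right)} = 45$ ($I{\left(b \right)} = 4 \left(4 + 2^{2}\right) + 13 = 4 \left(4 + 4\right) + 13 = 4 \cdot 8 + 13 = 32 + 13 = 45$)
$g{\left(E \right)} = - \frac{\sqrt{E} \left(96 + E^{2}\right)}{4}$ ($g{\left(E \right)} = - \frac{\left(E^{2} - -96\right) \sqrt{E}}{4} = - \frac{\left(E^{2} + 96\right) \sqrt{E}}{4} = - \frac{\left(96 + E^{2}\right) \sqrt{E}}{4} = - \frac{\sqrt{E} \left(96 + E^{2}\right)}{4}$)
$g{\left(618 \right)} - I{\left(h{\left(-13 \right)} \right)} = \frac{\sqrt{618} \left(-96 - 618^{2}\right)}{4} - 45 = \frac{\sqrt{618} \left(-96 - 381924\right)}{4} - 45 = \frac{1}{4} \sqrt{618} \left(-382020\right) - 45 = - 95505 \sqrt{618} - 45 = -45 - 95505 \sqrt{618}$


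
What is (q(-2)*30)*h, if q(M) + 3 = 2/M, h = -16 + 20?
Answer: -480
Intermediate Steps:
h = 4
q(M) = -3 + 2/M
(q(-2)*30)*h = ((-3 + 2/(-2))*30)*4 = ((-3 + 2*(-½))*30)*4 = ((-3 - 1)*30)*4 = -4*30*4 = -120*4 = -480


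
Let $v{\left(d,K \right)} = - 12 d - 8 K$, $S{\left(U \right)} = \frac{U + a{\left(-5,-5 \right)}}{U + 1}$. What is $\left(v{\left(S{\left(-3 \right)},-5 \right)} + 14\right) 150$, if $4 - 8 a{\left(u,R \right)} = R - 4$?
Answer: $\frac{13725}{2} \approx 6862.5$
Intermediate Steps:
$a{\left(u,R \right)} = 1 - \frac{R}{8}$ ($a{\left(u,R \right)} = \frac{1}{2} - \frac{R - 4}{8} = \frac{1}{2} - \frac{-4 + R}{8} = \frac{1}{2} - \left(- \frac{1}{2} + \frac{R}{8}\right) = 1 - \frac{R}{8}$)
$S{\left(U \right)} = \frac{\frac{13}{8} + U}{1 + U}$ ($S{\left(U \right)} = \frac{U + \left(1 - - \frac{5}{8}\right)}{U + 1} = \frac{U + \left(1 + \frac{5}{8}\right)}{1 + U} = \frac{U + \frac{13}{8}}{1 + U} = \frac{\frac{13}{8} + U}{1 + U}$)
$\left(v{\left(S{\left(-3 \right)},-5 \right)} + 14\right) 150 = \left(\left(- 12 \frac{\frac{13}{8} - 3}{1 - 3} - -40\right) + 14\right) 150 = \left(\left(- 12 \frac{1}{-2} \left(- \frac{11}{8}\right) + 40\right) + 14\right) 150 = \left(\left(- 12 \left(\left(- \frac{1}{2}\right) \left(- \frac{11}{8}\right)\right) + 40\right) + 14\right) 150 = \left(\left(\left(-12\right) \frac{11}{16} + 40\right) + 14\right) 150 = \left(\left(- \frac{33}{4} + 40\right) + 14\right) 150 = \left(\frac{127}{4} + 14\right) 150 = \frac{183}{4} \cdot 150 = \frac{13725}{2}$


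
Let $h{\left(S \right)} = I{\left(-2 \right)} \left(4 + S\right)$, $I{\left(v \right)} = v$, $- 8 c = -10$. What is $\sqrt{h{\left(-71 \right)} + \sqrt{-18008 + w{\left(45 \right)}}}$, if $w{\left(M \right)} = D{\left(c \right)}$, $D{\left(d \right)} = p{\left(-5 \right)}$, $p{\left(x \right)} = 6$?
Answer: $\sqrt{134 + i \sqrt{18002}} \approx 12.721 + 5.2738 i$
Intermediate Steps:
$c = \frac{5}{4}$ ($c = \left(- \frac{1}{8}\right) \left(-10\right) = \frac{5}{4} \approx 1.25$)
$D{\left(d \right)} = 6$
$w{\left(M \right)} = 6$
$h{\left(S \right)} = -8 - 2 S$ ($h{\left(S \right)} = - 2 \left(4 + S\right) = -8 - 2 S$)
$\sqrt{h{\left(-71 \right)} + \sqrt{-18008 + w{\left(45 \right)}}} = \sqrt{\left(-8 - -142\right) + \sqrt{-18008 + 6}} = \sqrt{\left(-8 + 142\right) + \sqrt{-18002}} = \sqrt{134 + i \sqrt{18002}}$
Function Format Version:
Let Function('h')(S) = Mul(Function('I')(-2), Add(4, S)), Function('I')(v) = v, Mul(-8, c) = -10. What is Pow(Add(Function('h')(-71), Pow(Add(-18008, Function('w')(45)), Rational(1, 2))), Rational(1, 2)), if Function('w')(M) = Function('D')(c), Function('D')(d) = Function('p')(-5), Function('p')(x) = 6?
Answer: Pow(Add(134, Mul(I, Pow(18002, Rational(1, 2)))), Rational(1, 2)) ≈ Add(12.721, Mul(5.2738, I))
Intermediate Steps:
c = Rational(5, 4) (c = Mul(Rational(-1, 8), -10) = Rational(5, 4) ≈ 1.2500)
Function('D')(d) = 6
Function('w')(M) = 6
Function('h')(S) = Add(-8, Mul(-2, S)) (Function('h')(S) = Mul(-2, Add(4, S)) = Add(-8, Mul(-2, S)))
Pow(Add(Function('h')(-71), Pow(Add(-18008, Function('w')(45)), Rational(1, 2))), Rational(1, 2)) = Pow(Add(Add(-8, Mul(-2, -71)), Pow(Add(-18008, 6), Rational(1, 2))), Rational(1, 2)) = Pow(Add(Add(-8, 142), Pow(-18002, Rational(1, 2))), Rational(1, 2)) = Pow(Add(134, Mul(I, Pow(18002, Rational(1, 2)))), Rational(1, 2))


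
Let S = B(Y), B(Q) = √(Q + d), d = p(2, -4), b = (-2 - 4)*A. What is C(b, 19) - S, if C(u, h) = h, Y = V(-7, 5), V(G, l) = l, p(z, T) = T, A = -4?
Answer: 18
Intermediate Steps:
b = 24 (b = (-2 - 4)*(-4) = -6*(-4) = 24)
Y = 5
d = -4
B(Q) = √(-4 + Q) (B(Q) = √(Q - 4) = √(-4 + Q))
S = 1 (S = √(-4 + 5) = √1 = 1)
C(b, 19) - S = 19 - 1*1 = 19 - 1 = 18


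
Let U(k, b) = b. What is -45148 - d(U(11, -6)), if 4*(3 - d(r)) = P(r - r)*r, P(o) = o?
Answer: -45151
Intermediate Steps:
d(r) = 3 (d(r) = 3 - (r - r)*r/4 = 3 - 0*r = 3 - 1/4*0 = 3 + 0 = 3)
-45148 - d(U(11, -6)) = -45148 - 1*3 = -45148 - 3 = -45151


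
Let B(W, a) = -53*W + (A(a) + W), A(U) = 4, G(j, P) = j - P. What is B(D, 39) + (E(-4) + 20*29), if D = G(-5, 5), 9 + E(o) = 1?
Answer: 1096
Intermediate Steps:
E(o) = -8 (E(o) = -9 + 1 = -8)
D = -10 (D = -5 - 1*5 = -5 - 5 = -10)
B(W, a) = 4 - 52*W (B(W, a) = -53*W + (4 + W) = 4 - 52*W)
B(D, 39) + (E(-4) + 20*29) = (4 - 52*(-10)) + (-8 + 20*29) = (4 + 520) + (-8 + 580) = 524 + 572 = 1096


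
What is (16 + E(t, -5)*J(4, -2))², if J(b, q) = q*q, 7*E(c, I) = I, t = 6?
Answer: 8464/49 ≈ 172.73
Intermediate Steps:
E(c, I) = I/7
J(b, q) = q²
(16 + E(t, -5)*J(4, -2))² = (16 + ((⅐)*(-5))*(-2)²)² = (16 - 5/7*4)² = (16 - 20/7)² = (92/7)² = 8464/49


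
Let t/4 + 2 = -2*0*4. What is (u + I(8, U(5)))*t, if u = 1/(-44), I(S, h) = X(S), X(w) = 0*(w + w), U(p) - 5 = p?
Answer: 2/11 ≈ 0.18182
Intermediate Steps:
U(p) = 5 + p
X(w) = 0 (X(w) = 0*(2*w) = 0)
I(S, h) = 0
t = -8 (t = -8 + 4*(-2*0*4) = -8 + 4*(0*4) = -8 + 4*0 = -8 + 0 = -8)
u = -1/44 ≈ -0.022727
(u + I(8, U(5)))*t = (-1/44 + 0)*(-8) = -1/44*(-8) = 2/11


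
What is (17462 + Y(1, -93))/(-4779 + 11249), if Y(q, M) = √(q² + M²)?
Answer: 8731/3235 + √346/1294 ≈ 2.7133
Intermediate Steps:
Y(q, M) = √(M² + q²)
(17462 + Y(1, -93))/(-4779 + 11249) = (17462 + √((-93)² + 1²))/(-4779 + 11249) = (17462 + √(8649 + 1))/6470 = (17462 + √8650)*(1/6470) = (17462 + 5*√346)*(1/6470) = 8731/3235 + √346/1294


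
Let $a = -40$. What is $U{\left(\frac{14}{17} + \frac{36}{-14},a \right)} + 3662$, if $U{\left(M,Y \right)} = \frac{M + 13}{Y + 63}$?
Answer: $\frac{10024233}{2737} \approx 3662.5$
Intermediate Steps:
$U{\left(M,Y \right)} = \frac{13 + M}{63 + Y}$
$U{\left(\frac{14}{17} + \frac{36}{-14},a \right)} + 3662 = \frac{13 + \left(\frac{14}{17} + \frac{36}{-14}\right)}{63 - 40} + 3662 = \frac{13 + \left(14 \cdot \frac{1}{17} + 36 \left(- \frac{1}{14}\right)\right)}{23} + 3662 = \frac{13 + \left(\frac{14}{17} - \frac{18}{7}\right)}{23} + 3662 = \frac{13 - \frac{208}{119}}{23} + 3662 = \frac{1}{23} \cdot \frac{1339}{119} + 3662 = \frac{1339}{2737} + 3662 = \frac{10024233}{2737}$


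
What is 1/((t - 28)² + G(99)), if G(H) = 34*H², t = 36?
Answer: 1/333298 ≈ 3.0003e-6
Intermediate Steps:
1/((t - 28)² + G(99)) = 1/((36 - 28)² + 34*99²) = 1/(8² + 34*9801) = 1/(64 + 333234) = 1/333298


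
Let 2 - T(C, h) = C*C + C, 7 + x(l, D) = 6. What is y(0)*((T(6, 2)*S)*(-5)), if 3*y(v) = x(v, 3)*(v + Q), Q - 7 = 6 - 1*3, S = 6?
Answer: -4000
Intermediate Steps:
x(l, D) = -1 (x(l, D) = -7 + 6 = -1)
T(C, h) = 2 - C - C**2 (T(C, h) = 2 - (C*C + C) = 2 - (C**2 + C) = 2 - (C + C**2) = 2 + (-C - C**2) = 2 - C - C**2)
Q = 10 (Q = 7 + (6 - 1*3) = 7 + (6 - 3) = 7 + 3 = 10)
y(v) = -10/3 - v/3 (y(v) = (-(v + 10))/3 = (-(10 + v))/3 = (-10 - v)/3 = -10/3 - v/3)
y(0)*((T(6, 2)*S)*(-5)) = (-10/3 - 1/3*0)*(((2 - 1*6 - 1*6**2)*6)*(-5)) = (-10/3 + 0)*(((2 - 6 - 1*36)*6)*(-5)) = -10*(2 - 6 - 36)*6*(-5)/3 = -10*(-40*6)*(-5)/3 = -(-800)*(-5) = -10/3*1200 = -4000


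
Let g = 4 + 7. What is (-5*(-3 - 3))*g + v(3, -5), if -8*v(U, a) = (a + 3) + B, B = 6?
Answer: 659/2 ≈ 329.50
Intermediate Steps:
g = 11
v(U, a) = -9/8 - a/8 (v(U, a) = -((a + 3) + 6)/8 = -((3 + a) + 6)/8 = -(9 + a)/8 = -9/8 - a/8)
(-5*(-3 - 3))*g + v(3, -5) = -5*(-3 - 3)*11 + (-9/8 - ⅛*(-5)) = -5*(-6)*11 + (-9/8 + 5/8) = 30*11 - ½ = 330 - ½ = 659/2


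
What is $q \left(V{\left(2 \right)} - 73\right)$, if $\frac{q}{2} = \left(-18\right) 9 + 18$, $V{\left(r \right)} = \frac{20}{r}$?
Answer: $18144$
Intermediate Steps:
$q = -288$ ($q = 2 \left(\left(-18\right) 9 + 18\right) = 2 \left(-162 + 18\right) = 2 \left(-144\right) = -288$)
$q \left(V{\left(2 \right)} - 73\right) = - 288 \left(\frac{20}{2} - 73\right) = - 288 \left(20 \cdot \frac{1}{2} - 73\right) = - 288 \left(10 - 73\right) = \left(-288\right) \left(-63\right) = 18144$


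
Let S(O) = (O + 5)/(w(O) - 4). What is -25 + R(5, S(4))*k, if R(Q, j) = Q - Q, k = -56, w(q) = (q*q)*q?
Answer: -25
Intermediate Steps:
w(q) = q³ (w(q) = q²*q = q³)
S(O) = (5 + O)/(-4 + O³) (S(O) = (O + 5)/(O³ - 4) = (5 + O)/(-4 + O³))
R(Q, j) = 0
-25 + R(5, S(4))*k = -25 + 0*(-56) = -25 + 0 = -25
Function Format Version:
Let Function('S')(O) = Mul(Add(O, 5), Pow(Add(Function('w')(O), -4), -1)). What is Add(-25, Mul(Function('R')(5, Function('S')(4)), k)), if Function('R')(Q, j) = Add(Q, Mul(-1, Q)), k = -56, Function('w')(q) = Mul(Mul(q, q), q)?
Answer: -25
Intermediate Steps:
Function('w')(q) = Pow(q, 3) (Function('w')(q) = Mul(Pow(q, 2), q) = Pow(q, 3))
Function('S')(O) = Mul(Pow(Add(-4, Pow(O, 3)), -1), Add(5, O)) (Function('S')(O) = Mul(Add(O, 5), Pow(Add(Pow(O, 3), -4), -1)) = Mul(Add(5, O), Pow(Add(-4, Pow(O, 3)), -1)) = Mul(Pow(Add(-4, Pow(O, 3)), -1), Add(5, O)))
Function('R')(Q, j) = 0
Add(-25, Mul(Function('R')(5, Function('S')(4)), k)) = Add(-25, Mul(0, -56)) = Add(-25, 0) = -25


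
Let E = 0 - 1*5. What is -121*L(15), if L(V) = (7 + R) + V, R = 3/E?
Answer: -12947/5 ≈ -2589.4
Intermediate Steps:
E = -5 (E = 0 - 5 = -5)
R = -3/5 (R = 3/(-5) = 3*(-1/5) = -3/5 ≈ -0.60000)
L(V) = 32/5 + V (L(V) = (7 - 3/5) + V = 32/5 + V)
-121*L(15) = -121*(32/5 + 15) = -121*107/5 = -12947/5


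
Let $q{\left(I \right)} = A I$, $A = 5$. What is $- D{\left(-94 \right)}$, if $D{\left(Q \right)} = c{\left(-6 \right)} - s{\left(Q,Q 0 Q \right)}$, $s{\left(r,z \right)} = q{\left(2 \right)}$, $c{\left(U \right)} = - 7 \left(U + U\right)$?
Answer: $-74$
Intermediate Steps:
$c{\left(U \right)} = - 14 U$ ($c{\left(U \right)} = - 7 \cdot 2 U = - 14 U$)
$q{\left(I \right)} = 5 I$
$s{\left(r,z \right)} = 10$ ($s{\left(r,z \right)} = 5 \cdot 2 = 10$)
$D{\left(Q \right)} = 74$ ($D{\left(Q \right)} = \left(-14\right) \left(-6\right) - 10 = 84 - 10 = 74$)
$- D{\left(-94 \right)} = \left(-1\right) 74 = -74$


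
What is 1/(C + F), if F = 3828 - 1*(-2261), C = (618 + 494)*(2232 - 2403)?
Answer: -1/184063 ≈ -5.4329e-6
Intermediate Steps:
C = -190152 (C = 1112*(-171) = -190152)
F = 6089 (F = 3828 + 2261 = 6089)
1/(C + F) = 1/(-190152 + 6089) = 1/(-184063) = -1/184063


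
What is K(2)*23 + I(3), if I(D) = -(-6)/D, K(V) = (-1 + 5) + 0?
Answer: 94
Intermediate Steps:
K(V) = 4 (K(V) = 4 + 0 = 4)
I(D) = 6/D
K(2)*23 + I(3) = 4*23 + 6/3 = 92 + 6*(1/3) = 92 + 2 = 94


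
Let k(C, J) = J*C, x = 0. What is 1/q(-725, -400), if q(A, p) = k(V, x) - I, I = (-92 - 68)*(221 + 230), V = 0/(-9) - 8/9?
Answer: 1/72160 ≈ 1.3858e-5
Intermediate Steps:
V = -8/9 (V = 0*(-⅑) - 8*⅑ = 0 - 8/9 = -8/9 ≈ -0.88889)
k(C, J) = C*J
I = -72160 (I = -160*451 = -72160)
q(A, p) = 72160 (q(A, p) = -8/9*0 - 1*(-72160) = 0 + 72160 = 72160)
1/q(-725, -400) = 1/72160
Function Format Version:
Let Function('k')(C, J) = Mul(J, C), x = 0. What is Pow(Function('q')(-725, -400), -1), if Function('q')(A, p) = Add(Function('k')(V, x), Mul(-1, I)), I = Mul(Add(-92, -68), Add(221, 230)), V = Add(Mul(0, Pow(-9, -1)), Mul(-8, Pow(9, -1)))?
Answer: Rational(1, 72160) ≈ 1.3858e-5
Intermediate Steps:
V = Rational(-8, 9) (V = Add(Mul(0, Rational(-1, 9)), Mul(-8, Rational(1, 9))) = Add(0, Rational(-8, 9)) = Rational(-8, 9) ≈ -0.88889)
Function('k')(C, J) = Mul(C, J)
I = -72160 (I = Mul(-160, 451) = -72160)
Function('q')(A, p) = 72160 (Function('q')(A, p) = Add(Mul(Rational(-8, 9), 0), Mul(-1, -72160)) = Add(0, 72160) = 72160)
Pow(Function('q')(-725, -400), -1) = Pow(72160, -1) = Rational(1, 72160)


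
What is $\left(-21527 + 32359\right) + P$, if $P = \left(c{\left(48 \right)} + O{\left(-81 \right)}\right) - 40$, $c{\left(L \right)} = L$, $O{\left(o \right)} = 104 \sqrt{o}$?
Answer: $10840 + 936 i \approx 10840.0 + 936.0 i$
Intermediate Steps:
$P = 8 + 936 i$ ($P = \left(48 + 104 \sqrt{-81}\right) - 40 = \left(48 + 104 \cdot 9 i\right) - 40 = \left(48 + 936 i\right) - 40 = 8 + 936 i \approx 8.0 + 936.0 i$)
$\left(-21527 + 32359\right) + P = \left(-21527 + 32359\right) + \left(8 + 936 i\right) = 10832 + \left(8 + 936 i\right) = 10840 + 936 i$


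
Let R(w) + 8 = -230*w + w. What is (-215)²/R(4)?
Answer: -46225/924 ≈ -50.027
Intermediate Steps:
R(w) = -8 - 229*w (R(w) = -8 + (-230*w + w) = -8 - 229*w)
(-215)²/R(4) = (-215)²/(-8 - 229*4) = 46225/(-8 - 916) = 46225/(-924) = 46225*(-1/924) = -46225/924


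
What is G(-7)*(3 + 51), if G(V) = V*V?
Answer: 2646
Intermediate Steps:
G(V) = V²
G(-7)*(3 + 51) = (-7)²*(3 + 51) = 49*54 = 2646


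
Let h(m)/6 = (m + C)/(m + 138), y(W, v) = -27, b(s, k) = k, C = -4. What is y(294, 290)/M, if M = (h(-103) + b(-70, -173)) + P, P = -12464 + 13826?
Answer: -945/40973 ≈ -0.023064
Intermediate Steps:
P = 1362
h(m) = 6*(-4 + m)/(138 + m) (h(m) = 6*((m - 4)/(m + 138)) = 6*((-4 + m)/(138 + m)) = 6*(-4 + m)/(138 + m))
M = 40973/35 (M = (6*(-4 - 103)/(138 - 103) - 173) + 1362 = (6*(-107)/35 - 173) + 1362 = (6*(1/35)*(-107) - 173) + 1362 = (-642/35 - 173) + 1362 = -6697/35 + 1362 = 40973/35 ≈ 1170.7)
y(294, 290)/M = -27/40973/35 = -27*35/40973 = -945/40973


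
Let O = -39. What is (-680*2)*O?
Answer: 53040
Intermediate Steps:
(-680*2)*O = -680*2*(-39) = -34*40*(-39) = -1360*(-39) = 53040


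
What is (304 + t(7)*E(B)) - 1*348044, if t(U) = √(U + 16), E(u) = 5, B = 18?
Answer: -347740 + 5*√23 ≈ -3.4772e+5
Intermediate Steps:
t(U) = √(16 + U)
(304 + t(7)*E(B)) - 1*348044 = (304 + √(16 + 7)*5) - 1*348044 = (304 + √23*5) - 348044 = (304 + 5*√23) - 348044 = -347740 + 5*√23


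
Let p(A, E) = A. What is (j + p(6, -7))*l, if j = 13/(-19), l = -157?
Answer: -15857/19 ≈ -834.58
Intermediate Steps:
j = -13/19 (j = 13*(-1/19) = -13/19 ≈ -0.68421)
(j + p(6, -7))*l = (-13/19 + 6)*(-157) = (101/19)*(-157) = -15857/19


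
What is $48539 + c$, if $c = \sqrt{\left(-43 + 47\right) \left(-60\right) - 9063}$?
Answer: $48539 + i \sqrt{9303} \approx 48539.0 + 96.452 i$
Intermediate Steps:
$c = i \sqrt{9303}$ ($c = \sqrt{4 \left(-60\right) - 9063} = \sqrt{-240 - 9063} = \sqrt{-9303} = i \sqrt{9303} \approx 96.452 i$)
$48539 + c = 48539 + i \sqrt{9303}$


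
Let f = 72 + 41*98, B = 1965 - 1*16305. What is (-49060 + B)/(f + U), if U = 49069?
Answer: -63400/53159 ≈ -1.1926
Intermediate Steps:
B = -14340 (B = 1965 - 16305 = -14340)
f = 4090 (f = 72 + 4018 = 4090)
(-49060 + B)/(f + U) = (-49060 - 14340)/(4090 + 49069) = -63400/53159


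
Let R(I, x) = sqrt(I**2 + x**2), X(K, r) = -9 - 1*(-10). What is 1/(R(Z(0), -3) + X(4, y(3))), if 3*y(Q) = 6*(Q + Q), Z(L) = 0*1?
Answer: 1/4 ≈ 0.25000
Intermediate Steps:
Z(L) = 0
y(Q) = 4*Q (y(Q) = (6*(Q + Q))/3 = (6*(2*Q))/3 = (12*Q)/3 = 4*Q)
X(K, r) = 1 (X(K, r) = -9 + 10 = 1)
1/(R(Z(0), -3) + X(4, y(3))) = 1/(sqrt(0**2 + (-3)**2) + 1) = 1/(sqrt(0 + 9) + 1) = 1/(sqrt(9) + 1) = 1/(3 + 1) = 1/4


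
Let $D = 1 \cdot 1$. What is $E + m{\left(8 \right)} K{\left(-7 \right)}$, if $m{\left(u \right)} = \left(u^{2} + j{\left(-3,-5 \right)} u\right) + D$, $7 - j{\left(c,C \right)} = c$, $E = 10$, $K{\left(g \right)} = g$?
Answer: $-1005$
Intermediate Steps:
$j{\left(c,C \right)} = 7 - c$
$D = 1$
$m{\left(u \right)} = 1 + u^{2} + 10 u$ ($m{\left(u \right)} = \left(u^{2} + \left(7 - -3\right) u\right) + 1 = \left(u^{2} + \left(7 + 3\right) u\right) + 1 = \left(u^{2} + 10 u\right) + 1 = 1 + u^{2} + 10 u$)
$E + m{\left(8 \right)} K{\left(-7 \right)} = 10 + \left(1 + 8^{2} + 10 \cdot 8\right) \left(-7\right) = 10 + \left(1 + 64 + 80\right) \left(-7\right) = 10 + 145 \left(-7\right) = 10 - 1015 = -1005$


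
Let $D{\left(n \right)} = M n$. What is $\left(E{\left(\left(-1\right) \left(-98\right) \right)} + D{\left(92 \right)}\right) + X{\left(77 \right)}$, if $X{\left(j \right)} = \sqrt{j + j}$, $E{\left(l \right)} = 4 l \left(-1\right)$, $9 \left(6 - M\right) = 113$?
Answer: $- \frac{8956}{9} + \sqrt{154} \approx -982.7$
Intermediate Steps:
$M = - \frac{59}{9}$ ($M = 6 - \frac{113}{9} = - \frac{59}{9} \approx -6.5556$)
$E{\left(l \right)} = - 4 l$
$X{\left(j \right)} = \sqrt{2} \sqrt{j}$ ($X{\left(j \right)} = \sqrt{2 j} = \sqrt{2} \sqrt{j}$)
$D{\left(n \right)} = - \frac{59 n}{9}$
$\left(E{\left(\left(-1\right) \left(-98\right) \right)} + D{\left(92 \right)}\right) + X{\left(77 \right)} = \left(- 4 \left(\left(-1\right) \left(-98\right)\right) - \frac{5428}{9}\right) + \sqrt{2} \sqrt{77} = \left(\left(-4\right) 98 - \frac{5428}{9}\right) + \sqrt{154} = \left(-392 - \frac{5428}{9}\right) + \sqrt{154} = - \frac{8956}{9} + \sqrt{154}$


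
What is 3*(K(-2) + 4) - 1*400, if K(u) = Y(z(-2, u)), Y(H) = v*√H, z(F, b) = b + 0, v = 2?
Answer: -388 + 6*I*√2 ≈ -388.0 + 8.4853*I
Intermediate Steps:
z(F, b) = b
Y(H) = 2*√H
K(u) = 2*√u
3*(K(-2) + 4) - 1*400 = 3*(2*√(-2) + 4) - 1*400 = 3*(2*(I*√2) + 4) - 400 = 3*(2*I*√2 + 4) - 400 = 3*(4 + 2*I*√2) - 400 = (12 + 6*I*√2) - 400 = -388 + 6*I*√2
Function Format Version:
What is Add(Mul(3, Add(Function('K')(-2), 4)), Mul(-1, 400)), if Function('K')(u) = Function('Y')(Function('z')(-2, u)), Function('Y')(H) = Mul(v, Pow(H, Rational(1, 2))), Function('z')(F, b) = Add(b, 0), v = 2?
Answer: Add(-388, Mul(6, I, Pow(2, Rational(1, 2)))) ≈ Add(-388.00, Mul(8.4853, I))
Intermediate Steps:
Function('z')(F, b) = b
Function('Y')(H) = Mul(2, Pow(H, Rational(1, 2)))
Function('K')(u) = Mul(2, Pow(u, Rational(1, 2)))
Add(Mul(3, Add(Function('K')(-2), 4)), Mul(-1, 400)) = Add(Mul(3, Add(Mul(2, Pow(-2, Rational(1, 2))), 4)), Mul(-1, 400)) = Add(Mul(3, Add(Mul(2, Mul(I, Pow(2, Rational(1, 2)))), 4)), -400) = Add(Mul(3, Add(Mul(2, I, Pow(2, Rational(1, 2))), 4)), -400) = Add(Mul(3, Add(4, Mul(2, I, Pow(2, Rational(1, 2))))), -400) = Add(Add(12, Mul(6, I, Pow(2, Rational(1, 2)))), -400) = Add(-388, Mul(6, I, Pow(2, Rational(1, 2))))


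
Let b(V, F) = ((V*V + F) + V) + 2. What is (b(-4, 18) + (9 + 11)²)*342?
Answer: 147744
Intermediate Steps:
b(V, F) = 2 + F + V + V² (b(V, F) = ((V² + F) + V) + 2 = ((F + V²) + V) + 2 = (F + V + V²) + 2 = 2 + F + V + V²)
(b(-4, 18) + (9 + 11)²)*342 = ((2 + 18 - 4 + (-4)²) + (9 + 11)²)*342 = ((2 + 18 - 4 + 16) + 20²)*342 = (32 + 400)*342 = 432*342 = 147744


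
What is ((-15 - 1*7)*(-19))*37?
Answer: 15466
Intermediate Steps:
((-15 - 1*7)*(-19))*37 = ((-15 - 7)*(-19))*37 = -22*(-19)*37 = 418*37 = 15466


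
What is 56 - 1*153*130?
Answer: -19834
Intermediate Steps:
56 - 1*153*130 = 56 - 153*130 = 56 - 19890 = -19834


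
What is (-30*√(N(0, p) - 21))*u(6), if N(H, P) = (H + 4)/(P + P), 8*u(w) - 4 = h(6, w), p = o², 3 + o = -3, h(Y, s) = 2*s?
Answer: -10*I*√754 ≈ -274.59*I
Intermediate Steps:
o = -6 (o = -3 - 3 = -6)
p = 36 (p = (-6)² = 36)
u(w) = ½ + w/4 (u(w) = ½ + (2*w)/8 = ½ + w/4)
N(H, P) = (4 + H)/(2*P) (N(H, P) = (4 + H)/((2*P)) = (4 + H)*(1/(2*P)) = (4 + H)/(2*P))
(-30*√(N(0, p) - 21))*u(6) = (-30*√((½)*(4 + 0)/36 - 21))*(½ + (¼)*6) = (-30*√((½)*(1/36)*4 - 21))*(½ + 3/2) = -30*√(1/18 - 21)*2 = -5*I*√754*2 = -10*I*√754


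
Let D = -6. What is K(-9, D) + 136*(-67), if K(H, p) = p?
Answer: -9118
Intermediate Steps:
K(-9, D) + 136*(-67) = -6 + 136*(-67) = -6 - 9112 = -9118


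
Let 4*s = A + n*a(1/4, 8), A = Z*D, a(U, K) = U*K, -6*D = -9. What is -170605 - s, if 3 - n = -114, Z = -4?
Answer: -170662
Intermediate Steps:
D = 3/2 (D = -1/6*(-9) = 3/2 ≈ 1.5000)
a(U, K) = K*U
n = 117 (n = 3 - 1*(-114) = 3 + 114 = 117)
A = -6 (A = -4*3/2 = -6)
s = 57 (s = (-6 + 117*(8/4))/4 = (-6 + 117*(8*(1/4)))/4 = (-6 + 117*2)/4 = (-6 + 234)/4 = (1/4)*228 = 57)
-170605 - s = -170605 - 1*57 = -170605 - 57 = -170662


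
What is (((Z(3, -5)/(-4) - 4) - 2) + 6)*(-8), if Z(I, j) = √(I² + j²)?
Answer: 2*√34 ≈ 11.662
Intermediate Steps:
(((Z(3, -5)/(-4) - 4) - 2) + 6)*(-8) = (((√(3² + (-5)²)/(-4) - 4) - 2) + 6)*(-8) = (((-√(9 + 25)/4 - 4) - 2) + 6)*(-8) = (((-√34/4 - 4) - 2) + 6)*(-8) = (((-4 - √34/4) - 2) + 6)*(-8) = ((-6 - √34/4) + 6)*(-8) = -√34/4*(-8) = 2*√34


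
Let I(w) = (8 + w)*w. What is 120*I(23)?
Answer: 85560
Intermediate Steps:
I(w) = w*(8 + w)
120*I(23) = 120*(23*(8 + 23)) = 120*(23*31) = 120*713 = 85560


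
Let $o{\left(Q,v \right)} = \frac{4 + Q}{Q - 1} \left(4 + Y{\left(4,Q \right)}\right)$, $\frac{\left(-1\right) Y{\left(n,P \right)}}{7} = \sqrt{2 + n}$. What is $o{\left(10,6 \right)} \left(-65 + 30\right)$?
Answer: $- \frac{1960}{9} + \frac{3430 \sqrt{6}}{9} \approx 715.75$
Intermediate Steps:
$Y{\left(n,P \right)} = - 7 \sqrt{2 + n}$
$o{\left(Q,v \right)} = \frac{\left(4 + Q\right) \left(4 - 7 \sqrt{6}\right)}{-1 + Q}$ ($o{\left(Q,v \right)} = \frac{4 + Q}{Q - 1} \left(4 - 7 \sqrt{2 + 4}\right) = \frac{4 + Q}{-1 + Q} \left(4 - 7 \sqrt{6}\right) = \frac{\left(4 + Q\right) \left(4 - 7 \sqrt{6}\right)}{-1 + Q}$)
$o{\left(10,6 \right)} \left(-65 + 30\right) = \frac{16 - 28 \sqrt{6} + 4 \cdot 10 - 70 \sqrt{6}}{-1 + 10} \left(-65 + 30\right) = \frac{16 - 28 \sqrt{6} + 40 - 70 \sqrt{6}}{9} \left(-35\right) = \frac{56 - 98 \sqrt{6}}{9} \left(-35\right) = \left(\frac{56}{9} - \frac{98 \sqrt{6}}{9}\right) \left(-35\right) = - \frac{1960}{9} + \frac{3430 \sqrt{6}}{9}$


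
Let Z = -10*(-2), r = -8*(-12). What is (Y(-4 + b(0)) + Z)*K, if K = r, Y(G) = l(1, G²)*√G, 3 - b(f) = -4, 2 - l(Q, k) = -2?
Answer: 1920 + 384*√3 ≈ 2585.1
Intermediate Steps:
l(Q, k) = 4 (l(Q, k) = 2 - 1*(-2) = 2 + 2 = 4)
b(f) = 7 (b(f) = 3 - 1*(-4) = 3 + 4 = 7)
r = 96
Y(G) = 4*√G
K = 96
Z = 20
(Y(-4 + b(0)) + Z)*K = (4*√(-4 + 7) + 20)*96 = (4*√3 + 20)*96 = (20 + 4*√3)*96 = 1920 + 384*√3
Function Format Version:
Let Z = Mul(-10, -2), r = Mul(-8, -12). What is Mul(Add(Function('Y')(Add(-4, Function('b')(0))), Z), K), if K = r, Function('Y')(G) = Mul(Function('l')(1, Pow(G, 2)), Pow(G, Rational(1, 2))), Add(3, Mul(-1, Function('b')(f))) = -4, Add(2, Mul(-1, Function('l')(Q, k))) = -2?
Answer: Add(1920, Mul(384, Pow(3, Rational(1, 2)))) ≈ 2585.1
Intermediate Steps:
Function('l')(Q, k) = 4 (Function('l')(Q, k) = Add(2, Mul(-1, -2)) = Add(2, 2) = 4)
Function('b')(f) = 7 (Function('b')(f) = Add(3, Mul(-1, -4)) = Add(3, 4) = 7)
r = 96
Function('Y')(G) = Mul(4, Pow(G, Rational(1, 2)))
K = 96
Z = 20
Mul(Add(Function('Y')(Add(-4, Function('b')(0))), Z), K) = Mul(Add(Mul(4, Pow(Add(-4, 7), Rational(1, 2))), 20), 96) = Mul(Add(Mul(4, Pow(3, Rational(1, 2))), 20), 96) = Mul(Add(20, Mul(4, Pow(3, Rational(1, 2)))), 96) = Add(1920, Mul(384, Pow(3, Rational(1, 2))))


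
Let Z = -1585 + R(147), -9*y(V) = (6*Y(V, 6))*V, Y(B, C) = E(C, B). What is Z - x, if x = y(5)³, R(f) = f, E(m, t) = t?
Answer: 86174/27 ≈ 3191.6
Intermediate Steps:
Y(B, C) = B
y(V) = -2*V²/3 (y(V) = -6*V*V/9 = -2*V²/3)
Z = -1438 (Z = -1585 + 147 = -1438)
x = -125000/27 (x = (-⅔*5²)³ = (-⅔*25)³ = (-50/3)³ = -125000/27 ≈ -4629.6)
Z - x = -1438 - 1*(-125000/27) = -1438 + 125000/27 = 86174/27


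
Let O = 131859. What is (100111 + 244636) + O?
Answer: 476606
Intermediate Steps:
(100111 + 244636) + O = (100111 + 244636) + 131859 = 344747 + 131859 = 476606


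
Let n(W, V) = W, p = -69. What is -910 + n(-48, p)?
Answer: -958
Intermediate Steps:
-910 + n(-48, p) = -910 - 48 = -958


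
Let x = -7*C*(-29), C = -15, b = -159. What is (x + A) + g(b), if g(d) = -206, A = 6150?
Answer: 2899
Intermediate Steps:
x = -3045 (x = -7*(-15)*(-29) = 105*(-29) = -3045)
(x + A) + g(b) = (-3045 + 6150) - 206 = 3105 - 206 = 2899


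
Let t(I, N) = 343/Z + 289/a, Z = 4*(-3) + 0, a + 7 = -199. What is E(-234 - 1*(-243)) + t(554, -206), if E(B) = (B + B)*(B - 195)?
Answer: -4175191/1236 ≈ -3378.0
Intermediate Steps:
a = -206 (a = -7 - 199 = -206)
Z = -12 (Z = -12 + 0 = -12)
E(B) = 2*B*(-195 + B) (E(B) = (2*B)*(-195 + B) = 2*B*(-195 + B))
t(I, N) = -37063/1236 (t(I, N) = 343/(-12) + 289/(-206) = 343*(-1/12) + 289*(-1/206) = -343/12 - 289/206 = -37063/1236)
E(-234 - 1*(-243)) + t(554, -206) = 2*(-234 - 1*(-243))*(-195 + (-234 - 1*(-243))) - 37063/1236 = 2*(-234 + 243)*(-195 + (-234 + 243)) - 37063/1236 = 2*9*(-195 + 9) - 37063/1236 = 2*9*(-186) - 37063/1236 = -3348 - 37063/1236 = -4175191/1236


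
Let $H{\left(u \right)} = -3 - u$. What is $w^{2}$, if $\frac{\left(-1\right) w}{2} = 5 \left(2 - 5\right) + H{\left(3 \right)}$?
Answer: $1764$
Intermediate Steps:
$w = 42$ ($w = - 2 \left(5 \left(2 - 5\right) - 6\right) = - 2 \left(5 \left(-3\right) - 6\right) = - 2 \left(-15 - 6\right) = \left(-2\right) \left(-21\right) = 42$)
$w^{2} = 42^{2} = 1764$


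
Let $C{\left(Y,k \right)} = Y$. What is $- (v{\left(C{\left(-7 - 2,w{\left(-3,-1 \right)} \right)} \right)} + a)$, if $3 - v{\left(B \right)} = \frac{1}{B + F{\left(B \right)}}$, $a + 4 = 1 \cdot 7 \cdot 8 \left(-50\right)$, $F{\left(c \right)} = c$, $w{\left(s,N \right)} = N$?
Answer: $\frac{50417}{18} \approx 2800.9$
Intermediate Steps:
$a = -2804$ ($a = -4 + 1 \cdot 7 \cdot 8 \left(-50\right) = -4 + 7 \cdot 8 \left(-50\right) = -4 + 56 \left(-50\right) = -4 - 2800 = -2804$)
$v{\left(B \right)} = 3 - \frac{1}{2 B}$ ($v{\left(B \right)} = 3 - \frac{1}{B + B} = 3 - \frac{1}{2 B}$)
$- (v{\left(C{\left(-7 - 2,w{\left(-3,-1 \right)} \right)} \right)} + a) = - (\left(3 - \frac{1}{2 \left(-7 - 2\right)}\right) - 2804) = - (\left(3 - \frac{1}{2 \left(-9\right)}\right) - 2804) = - (\left(3 - - \frac{1}{18}\right) - 2804) = - (\left(3 + \frac{1}{18}\right) - 2804) = - (\frac{55}{18} - 2804) = \left(-1\right) \left(- \frac{50417}{18}\right) = \frac{50417}{18}$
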